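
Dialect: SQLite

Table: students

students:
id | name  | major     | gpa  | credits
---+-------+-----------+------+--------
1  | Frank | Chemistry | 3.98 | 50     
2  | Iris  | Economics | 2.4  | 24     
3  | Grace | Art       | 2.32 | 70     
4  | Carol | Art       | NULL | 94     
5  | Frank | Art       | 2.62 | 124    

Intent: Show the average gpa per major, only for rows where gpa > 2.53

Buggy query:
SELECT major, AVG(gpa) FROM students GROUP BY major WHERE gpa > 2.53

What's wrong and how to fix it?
Bug: WHERE cannot follow GROUP BY

Fix: Move the WHERE clause before GROUP BY

Corrected query:
SELECT major, AVG(gpa) FROM students WHERE gpa > 2.53 GROUP BY major

Result:
major     | AVG(gpa)
----------+---------
Art       | 2.62    
Chemistry | 3.98    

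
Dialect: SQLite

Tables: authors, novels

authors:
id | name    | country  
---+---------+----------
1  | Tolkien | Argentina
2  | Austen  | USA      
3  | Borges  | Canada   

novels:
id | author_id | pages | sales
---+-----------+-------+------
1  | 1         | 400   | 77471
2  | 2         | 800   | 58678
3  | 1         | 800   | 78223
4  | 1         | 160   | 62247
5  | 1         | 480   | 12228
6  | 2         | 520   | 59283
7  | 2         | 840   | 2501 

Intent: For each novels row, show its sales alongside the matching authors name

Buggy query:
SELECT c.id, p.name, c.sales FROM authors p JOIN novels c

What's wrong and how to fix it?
Bug: JOIN with no ON clause produces a cartesian product; every novels row pairs with every authors row

Fix: Add ON c.author_id = p.id to the JOIN

Corrected query:
SELECT c.id, p.name, c.sales FROM authors p JOIN novels c ON c.author_id = p.id

Result:
id | name    | sales
---+---------+------
1  | Tolkien | 77471
2  | Austen  | 58678
3  | Tolkien | 78223
4  | Tolkien | 62247
5  | Tolkien | 12228
6  | Austen  | 59283
7  | Austen  | 2501 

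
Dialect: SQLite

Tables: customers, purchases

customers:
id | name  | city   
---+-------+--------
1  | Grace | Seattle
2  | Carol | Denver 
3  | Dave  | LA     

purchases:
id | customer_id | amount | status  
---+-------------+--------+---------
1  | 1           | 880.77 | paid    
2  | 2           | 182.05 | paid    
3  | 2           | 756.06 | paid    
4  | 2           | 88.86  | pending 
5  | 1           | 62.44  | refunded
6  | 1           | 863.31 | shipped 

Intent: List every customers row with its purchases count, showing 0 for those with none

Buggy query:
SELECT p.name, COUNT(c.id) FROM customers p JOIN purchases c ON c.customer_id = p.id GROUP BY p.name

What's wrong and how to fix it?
Bug: An inner join excludes parents with zero children

Fix: Use LEFT JOIN so parents without children still appear (COUNT(c.id) gives 0)

Corrected query:
SELECT p.name, COUNT(c.id) FROM customers p LEFT JOIN purchases c ON c.customer_id = p.id GROUP BY p.name

Result:
name  | COUNT(c.id)
------+------------
Carol | 3          
Dave  | 0          
Grace | 3          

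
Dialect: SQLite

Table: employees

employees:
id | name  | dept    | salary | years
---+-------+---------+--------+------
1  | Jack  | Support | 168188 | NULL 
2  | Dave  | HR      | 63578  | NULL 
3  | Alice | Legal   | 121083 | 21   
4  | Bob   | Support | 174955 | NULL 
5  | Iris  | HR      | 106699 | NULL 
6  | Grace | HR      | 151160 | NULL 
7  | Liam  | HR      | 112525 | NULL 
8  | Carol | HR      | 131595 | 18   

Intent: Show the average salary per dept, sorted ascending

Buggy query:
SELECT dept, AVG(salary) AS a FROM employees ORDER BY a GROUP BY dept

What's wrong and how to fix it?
Bug: GROUP BY must precede ORDER BY

Fix: Move ORDER BY to the end, after GROUP BY

Corrected query:
SELECT dept, AVG(salary) AS a FROM employees GROUP BY dept ORDER BY a

Result:
dept    | a       
--------+---------
HR      | 113111.4
Legal   | 121083  
Support | 171571.5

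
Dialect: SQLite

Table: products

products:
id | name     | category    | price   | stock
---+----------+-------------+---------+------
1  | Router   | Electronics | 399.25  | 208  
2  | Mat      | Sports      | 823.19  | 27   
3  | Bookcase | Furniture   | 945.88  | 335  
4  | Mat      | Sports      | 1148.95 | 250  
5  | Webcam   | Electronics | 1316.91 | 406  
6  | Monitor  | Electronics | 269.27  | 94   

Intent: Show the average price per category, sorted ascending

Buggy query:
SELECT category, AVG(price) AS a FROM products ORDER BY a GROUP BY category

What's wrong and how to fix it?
Bug: GROUP BY must precede ORDER BY

Fix: Move ORDER BY to the end, after GROUP BY

Corrected query:
SELECT category, AVG(price) AS a FROM products GROUP BY category ORDER BY a

Result:
category    | a     
------------+-------
Electronics | 661.81
Furniture   | 945.88
Sports      | 986.07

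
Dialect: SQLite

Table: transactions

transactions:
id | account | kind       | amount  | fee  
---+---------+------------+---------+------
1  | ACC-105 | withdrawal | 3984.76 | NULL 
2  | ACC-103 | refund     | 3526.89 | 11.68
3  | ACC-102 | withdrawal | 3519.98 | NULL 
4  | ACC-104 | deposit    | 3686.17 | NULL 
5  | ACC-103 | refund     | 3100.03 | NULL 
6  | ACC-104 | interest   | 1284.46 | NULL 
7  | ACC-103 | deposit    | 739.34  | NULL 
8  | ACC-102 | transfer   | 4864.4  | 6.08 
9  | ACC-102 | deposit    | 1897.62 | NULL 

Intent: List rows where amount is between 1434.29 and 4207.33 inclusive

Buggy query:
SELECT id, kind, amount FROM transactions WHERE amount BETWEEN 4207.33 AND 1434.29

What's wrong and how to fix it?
Bug: The bounds are reversed; BETWEEN a AND b requires a <= b to match anything

Fix: Write BETWEEN 1434.29 AND 4207.33

Corrected query:
SELECT id, kind, amount FROM transactions WHERE amount BETWEEN 1434.29 AND 4207.33

Result:
id | kind       | amount 
---+------------+--------
1  | withdrawal | 3984.76
2  | refund     | 3526.89
3  | withdrawal | 3519.98
4  | deposit    | 3686.17
5  | refund     | 3100.03
9  | deposit    | 1897.62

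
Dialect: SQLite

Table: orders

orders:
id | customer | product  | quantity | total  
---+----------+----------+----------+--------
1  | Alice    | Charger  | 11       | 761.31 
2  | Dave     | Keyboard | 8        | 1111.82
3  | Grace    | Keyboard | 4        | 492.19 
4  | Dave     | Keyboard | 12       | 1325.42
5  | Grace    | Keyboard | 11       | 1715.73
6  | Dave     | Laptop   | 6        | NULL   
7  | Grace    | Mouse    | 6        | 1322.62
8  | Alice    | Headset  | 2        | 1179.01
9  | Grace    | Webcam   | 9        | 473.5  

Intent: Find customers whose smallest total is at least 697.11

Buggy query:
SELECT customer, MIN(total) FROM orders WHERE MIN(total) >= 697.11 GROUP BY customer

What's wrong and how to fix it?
Bug: MIN() in WHERE is a misuse of aggregate

Fix: Use HAVING for the per-group MIN condition

Corrected query:
SELECT customer, MIN(total) FROM orders GROUP BY customer HAVING MIN(total) >= 697.11

Result:
customer | MIN(total)
---------+-----------
Alice    | 761.31    
Dave     | 1111.82   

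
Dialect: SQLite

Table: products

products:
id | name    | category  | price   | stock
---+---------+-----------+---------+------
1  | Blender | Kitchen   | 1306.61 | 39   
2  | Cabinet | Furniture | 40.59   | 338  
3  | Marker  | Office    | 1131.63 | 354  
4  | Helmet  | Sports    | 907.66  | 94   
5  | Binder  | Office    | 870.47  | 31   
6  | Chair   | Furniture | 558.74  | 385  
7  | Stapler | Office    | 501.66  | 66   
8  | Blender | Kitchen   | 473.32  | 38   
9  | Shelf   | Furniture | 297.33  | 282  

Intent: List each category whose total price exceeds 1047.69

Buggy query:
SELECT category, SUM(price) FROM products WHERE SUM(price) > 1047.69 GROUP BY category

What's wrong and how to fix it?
Bug: SUM(price) is an aggregate, but WHERE filters rows before aggregation

Fix: Move the aggregate condition to a HAVING clause

Corrected query:
SELECT category, SUM(price) FROM products GROUP BY category HAVING SUM(price) > 1047.69

Result:
category | SUM(price)
---------+-----------
Kitchen  | 1779.93   
Office   | 2503.76   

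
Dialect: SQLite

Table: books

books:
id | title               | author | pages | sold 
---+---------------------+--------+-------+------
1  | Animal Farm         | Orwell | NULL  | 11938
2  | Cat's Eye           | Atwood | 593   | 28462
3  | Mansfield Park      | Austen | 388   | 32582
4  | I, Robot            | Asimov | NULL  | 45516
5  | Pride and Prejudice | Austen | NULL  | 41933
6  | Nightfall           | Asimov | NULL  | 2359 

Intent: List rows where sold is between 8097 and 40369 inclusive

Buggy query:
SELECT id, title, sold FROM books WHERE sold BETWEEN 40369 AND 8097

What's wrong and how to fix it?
Bug: The bounds are reversed; BETWEEN a AND b requires a <= b to match anything

Fix: Swap the bounds so the smaller value comes first

Corrected query:
SELECT id, title, sold FROM books WHERE sold BETWEEN 8097 AND 40369

Result:
id | title          | sold 
---+----------------+------
1  | Animal Farm    | 11938
2  | Cat's Eye      | 28462
3  | Mansfield Park | 32582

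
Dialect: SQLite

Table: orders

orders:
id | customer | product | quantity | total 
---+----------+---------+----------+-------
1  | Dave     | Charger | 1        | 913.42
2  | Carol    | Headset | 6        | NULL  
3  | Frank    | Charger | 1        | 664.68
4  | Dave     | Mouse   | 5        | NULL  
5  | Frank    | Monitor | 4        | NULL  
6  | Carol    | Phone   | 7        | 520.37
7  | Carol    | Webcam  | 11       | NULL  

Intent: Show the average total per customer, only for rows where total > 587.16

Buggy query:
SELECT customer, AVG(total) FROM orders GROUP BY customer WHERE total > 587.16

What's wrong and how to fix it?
Bug: WHERE cannot follow GROUP BY

Fix: Move the WHERE clause before GROUP BY

Corrected query:
SELECT customer, AVG(total) FROM orders WHERE total > 587.16 GROUP BY customer

Result:
customer | AVG(total)
---------+-----------
Dave     | 913.42    
Frank    | 664.68    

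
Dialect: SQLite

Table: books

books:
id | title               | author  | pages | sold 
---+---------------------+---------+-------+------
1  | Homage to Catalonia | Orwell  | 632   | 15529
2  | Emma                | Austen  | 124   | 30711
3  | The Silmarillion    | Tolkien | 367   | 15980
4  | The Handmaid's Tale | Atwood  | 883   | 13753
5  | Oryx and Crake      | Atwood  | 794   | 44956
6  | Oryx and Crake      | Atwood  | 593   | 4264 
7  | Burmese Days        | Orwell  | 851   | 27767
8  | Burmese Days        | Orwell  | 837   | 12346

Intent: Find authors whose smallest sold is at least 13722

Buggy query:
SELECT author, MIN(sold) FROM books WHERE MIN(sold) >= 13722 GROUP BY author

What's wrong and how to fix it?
Bug: Aggregates like MIN are computed per group after WHERE runs

Fix: Replace WHERE with HAVING after the GROUP BY

Corrected query:
SELECT author, MIN(sold) FROM books GROUP BY author HAVING MIN(sold) >= 13722

Result:
author  | MIN(sold)
--------+----------
Austen  | 30711    
Tolkien | 15980    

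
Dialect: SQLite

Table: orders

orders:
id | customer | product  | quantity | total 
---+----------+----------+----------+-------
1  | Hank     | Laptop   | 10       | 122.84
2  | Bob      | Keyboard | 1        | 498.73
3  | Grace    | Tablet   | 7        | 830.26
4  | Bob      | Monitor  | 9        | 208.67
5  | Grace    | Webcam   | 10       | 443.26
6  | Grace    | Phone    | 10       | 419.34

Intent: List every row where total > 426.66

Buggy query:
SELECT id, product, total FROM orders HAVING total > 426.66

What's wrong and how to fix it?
Bug: This is a non-aggregate query (no GROUP BY, no aggregates), so in SQLite the HAVING clause is invalid here; a row-level condition belongs in WHERE

Fix: Use WHERE for row-level filtering

Corrected query:
SELECT id, product, total FROM orders WHERE total > 426.66

Result:
id | product  | total 
---+----------+-------
2  | Keyboard | 498.73
3  | Tablet   | 830.26
5  | Webcam   | 443.26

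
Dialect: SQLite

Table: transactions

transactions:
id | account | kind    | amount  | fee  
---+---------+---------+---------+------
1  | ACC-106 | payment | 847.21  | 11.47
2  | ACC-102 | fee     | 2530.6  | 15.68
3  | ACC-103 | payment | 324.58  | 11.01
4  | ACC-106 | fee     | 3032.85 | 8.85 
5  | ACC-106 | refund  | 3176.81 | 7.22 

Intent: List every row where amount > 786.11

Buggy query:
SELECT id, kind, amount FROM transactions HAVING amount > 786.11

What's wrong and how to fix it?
Bug: This is a non-aggregate query (no GROUP BY, no aggregates), so in SQLite the HAVING clause is invalid here; a row-level condition belongs in WHERE

Fix: Replace HAVING with WHERE since the condition applies to individual rows

Corrected query:
SELECT id, kind, amount FROM transactions WHERE amount > 786.11

Result:
id | kind    | amount 
---+---------+--------
1  | payment | 847.21 
2  | fee     | 2530.6 
4  | fee     | 3032.85
5  | refund  | 3176.81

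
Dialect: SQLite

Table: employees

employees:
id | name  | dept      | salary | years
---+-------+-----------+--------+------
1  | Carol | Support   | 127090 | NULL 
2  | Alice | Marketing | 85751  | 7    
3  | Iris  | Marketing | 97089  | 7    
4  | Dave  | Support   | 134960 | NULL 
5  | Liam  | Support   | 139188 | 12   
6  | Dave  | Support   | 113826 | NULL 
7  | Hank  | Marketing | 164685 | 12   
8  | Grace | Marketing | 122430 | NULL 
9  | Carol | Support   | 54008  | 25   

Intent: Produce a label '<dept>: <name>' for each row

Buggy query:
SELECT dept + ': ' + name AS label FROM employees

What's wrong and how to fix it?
Bug: SQLite uses || for string concatenation; + coerces text to numbers (yielding 0)

Fix: Use the || operator for string concatenation

Corrected query:
SELECT dept || ': ' || name AS label FROM employees

Result:
label           
----------------
Support: Carol  
Marketing: Alice
Marketing: Iris 
Support: Dave   
Support: Liam   
Support: Dave   
Marketing: Hank 
Marketing: Grace
Support: Carol  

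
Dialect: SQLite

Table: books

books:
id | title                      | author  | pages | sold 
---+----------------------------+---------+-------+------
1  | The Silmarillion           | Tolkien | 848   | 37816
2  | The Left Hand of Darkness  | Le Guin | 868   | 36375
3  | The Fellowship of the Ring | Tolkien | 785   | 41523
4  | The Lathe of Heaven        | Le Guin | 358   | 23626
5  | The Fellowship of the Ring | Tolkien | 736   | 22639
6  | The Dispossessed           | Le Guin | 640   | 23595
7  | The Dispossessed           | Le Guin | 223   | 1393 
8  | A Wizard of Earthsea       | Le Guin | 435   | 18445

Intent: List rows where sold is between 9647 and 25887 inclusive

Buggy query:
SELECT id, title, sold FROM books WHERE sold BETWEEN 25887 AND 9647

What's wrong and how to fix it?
Bug: The bounds are reversed; BETWEEN a AND b requires a <= b to match anything

Fix: Write BETWEEN 9647 AND 25887

Corrected query:
SELECT id, title, sold FROM books WHERE sold BETWEEN 9647 AND 25887

Result:
id | title                      | sold 
---+----------------------------+------
4  | The Lathe of Heaven        | 23626
5  | The Fellowship of the Ring | 22639
6  | The Dispossessed           | 23595
8  | A Wizard of Earthsea       | 18445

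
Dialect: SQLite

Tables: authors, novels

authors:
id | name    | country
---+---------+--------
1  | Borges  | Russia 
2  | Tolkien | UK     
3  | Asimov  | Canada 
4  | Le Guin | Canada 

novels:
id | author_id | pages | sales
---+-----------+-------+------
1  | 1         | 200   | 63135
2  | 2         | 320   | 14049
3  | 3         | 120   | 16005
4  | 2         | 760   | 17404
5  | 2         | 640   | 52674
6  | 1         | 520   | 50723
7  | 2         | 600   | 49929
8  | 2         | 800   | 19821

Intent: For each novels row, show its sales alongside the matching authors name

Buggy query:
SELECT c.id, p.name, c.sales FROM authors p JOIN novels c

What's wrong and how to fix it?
Bug: JOIN with no ON clause produces a cartesian product; every novels row pairs with every authors row

Fix: Specify the join condition linking the foreign key to the parent id

Corrected query:
SELECT c.id, p.name, c.sales FROM authors p JOIN novels c ON c.author_id = p.id

Result:
id | name    | sales
---+---------+------
1  | Borges  | 63135
2  | Tolkien | 14049
3  | Asimov  | 16005
4  | Tolkien | 17404
5  | Tolkien | 52674
6  | Borges  | 50723
7  | Tolkien | 49929
8  | Tolkien | 19821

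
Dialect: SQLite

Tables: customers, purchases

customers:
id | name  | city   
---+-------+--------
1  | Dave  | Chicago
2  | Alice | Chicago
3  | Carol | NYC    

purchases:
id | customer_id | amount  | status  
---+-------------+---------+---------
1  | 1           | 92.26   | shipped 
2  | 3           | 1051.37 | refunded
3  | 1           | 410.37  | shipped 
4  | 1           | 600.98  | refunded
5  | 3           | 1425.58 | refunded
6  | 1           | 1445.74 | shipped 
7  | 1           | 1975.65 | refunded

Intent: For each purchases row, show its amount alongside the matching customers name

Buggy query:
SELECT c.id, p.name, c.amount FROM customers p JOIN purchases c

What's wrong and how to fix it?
Bug: JOIN with no ON clause produces a cartesian product; every purchases row pairs with every customers row

Fix: Specify the join condition linking the foreign key to the parent id

Corrected query:
SELECT c.id, p.name, c.amount FROM customers p JOIN purchases c ON c.customer_id = p.id

Result:
id | name  | amount 
---+-------+--------
1  | Dave  | 92.26  
2  | Carol | 1051.37
3  | Dave  | 410.37 
4  | Dave  | 600.98 
5  | Carol | 1425.58
6  | Dave  | 1445.74
7  | Dave  | 1975.65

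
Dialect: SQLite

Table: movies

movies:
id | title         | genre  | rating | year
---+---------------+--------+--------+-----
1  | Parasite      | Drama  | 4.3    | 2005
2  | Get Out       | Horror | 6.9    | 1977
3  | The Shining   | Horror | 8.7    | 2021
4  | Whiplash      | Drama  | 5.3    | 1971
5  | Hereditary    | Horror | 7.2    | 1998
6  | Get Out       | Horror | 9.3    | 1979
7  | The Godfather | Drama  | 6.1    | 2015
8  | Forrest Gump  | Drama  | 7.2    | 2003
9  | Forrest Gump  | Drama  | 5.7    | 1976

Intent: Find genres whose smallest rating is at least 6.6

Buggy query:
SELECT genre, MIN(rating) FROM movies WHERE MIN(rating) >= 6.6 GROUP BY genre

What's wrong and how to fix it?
Bug: Aggregates like MIN are computed per group after WHERE runs

Fix: Use HAVING for the per-group MIN condition

Corrected query:
SELECT genre, MIN(rating) FROM movies GROUP BY genre HAVING MIN(rating) >= 6.6

Result:
genre  | MIN(rating)
-------+------------
Horror | 6.9        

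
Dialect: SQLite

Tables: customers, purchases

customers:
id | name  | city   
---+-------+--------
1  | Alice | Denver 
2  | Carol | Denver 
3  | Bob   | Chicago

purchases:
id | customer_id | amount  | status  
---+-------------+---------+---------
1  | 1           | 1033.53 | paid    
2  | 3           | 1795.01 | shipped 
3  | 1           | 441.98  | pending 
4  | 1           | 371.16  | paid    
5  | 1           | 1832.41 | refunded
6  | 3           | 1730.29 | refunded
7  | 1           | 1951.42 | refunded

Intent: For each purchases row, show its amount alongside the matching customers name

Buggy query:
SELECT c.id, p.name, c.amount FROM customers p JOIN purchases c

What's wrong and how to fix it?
Bug: JOIN with no ON clause produces a cartesian product; every purchases row pairs with every customers row

Fix: Specify the join condition linking the foreign key to the parent id

Corrected query:
SELECT c.id, p.name, c.amount FROM customers p JOIN purchases c ON c.customer_id = p.id

Result:
id | name  | amount 
---+-------+--------
1  | Alice | 1033.53
2  | Bob   | 1795.01
3  | Alice | 441.98 
4  | Alice | 371.16 
5  | Alice | 1832.41
6  | Bob   | 1730.29
7  | Alice | 1951.42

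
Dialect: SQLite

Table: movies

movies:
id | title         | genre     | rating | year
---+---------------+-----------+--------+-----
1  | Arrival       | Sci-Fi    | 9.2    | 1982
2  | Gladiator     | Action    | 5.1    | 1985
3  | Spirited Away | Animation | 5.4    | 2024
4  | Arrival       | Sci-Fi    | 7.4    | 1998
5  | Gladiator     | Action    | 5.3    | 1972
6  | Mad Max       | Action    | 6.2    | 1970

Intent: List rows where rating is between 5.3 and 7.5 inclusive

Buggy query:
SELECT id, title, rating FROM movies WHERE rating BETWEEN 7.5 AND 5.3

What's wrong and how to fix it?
Bug: BETWEEN expects the lower bound first; with 7.5 AND 5.3 the range is empty

Fix: Swap the bounds so the smaller value comes first

Corrected query:
SELECT id, title, rating FROM movies WHERE rating BETWEEN 5.3 AND 7.5

Result:
id | title         | rating
---+---------------+-------
3  | Spirited Away | 5.4   
4  | Arrival       | 7.4   
5  | Gladiator     | 5.3   
6  | Mad Max       | 6.2   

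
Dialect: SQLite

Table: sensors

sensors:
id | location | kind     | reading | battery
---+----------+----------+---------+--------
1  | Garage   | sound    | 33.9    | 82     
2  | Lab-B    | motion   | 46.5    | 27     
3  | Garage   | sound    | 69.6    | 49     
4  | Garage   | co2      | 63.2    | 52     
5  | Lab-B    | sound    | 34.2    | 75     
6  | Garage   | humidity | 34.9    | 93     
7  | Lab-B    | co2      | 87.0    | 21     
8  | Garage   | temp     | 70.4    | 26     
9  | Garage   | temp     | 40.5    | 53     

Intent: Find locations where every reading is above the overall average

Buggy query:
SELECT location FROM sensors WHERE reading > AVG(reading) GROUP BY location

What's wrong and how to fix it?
Bug: WHERE evaluates per row before aggregation, so AVG() is unavailable

Fix: Compute the overall average in a scalar subquery and compare each group's MIN against it in HAVING

Corrected query:
SELECT location FROM sensors GROUP BY location HAVING MIN(reading) > (SELECT AVG(reading) FROM sensors)

Result:
(no rows)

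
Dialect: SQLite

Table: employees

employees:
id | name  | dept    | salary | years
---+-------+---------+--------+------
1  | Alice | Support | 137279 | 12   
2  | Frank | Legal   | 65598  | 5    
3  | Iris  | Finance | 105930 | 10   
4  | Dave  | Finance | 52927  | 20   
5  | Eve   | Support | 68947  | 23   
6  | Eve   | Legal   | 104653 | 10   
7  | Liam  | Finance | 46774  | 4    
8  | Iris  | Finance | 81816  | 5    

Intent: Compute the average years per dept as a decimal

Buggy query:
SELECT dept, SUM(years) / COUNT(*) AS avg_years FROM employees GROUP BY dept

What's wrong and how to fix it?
Bug: Both operands are integers, so '/' performs integer division and truncates

Fix: Multiply by 1.0 (or CAST to REAL) to force floating-point division

Corrected query:
SELECT dept, SUM(years) * 1.0 / COUNT(*) AS avg_years FROM employees GROUP BY dept

Result:
dept    | avg_years
--------+----------
Finance | 9.75     
Legal   | 7.5      
Support | 17.5     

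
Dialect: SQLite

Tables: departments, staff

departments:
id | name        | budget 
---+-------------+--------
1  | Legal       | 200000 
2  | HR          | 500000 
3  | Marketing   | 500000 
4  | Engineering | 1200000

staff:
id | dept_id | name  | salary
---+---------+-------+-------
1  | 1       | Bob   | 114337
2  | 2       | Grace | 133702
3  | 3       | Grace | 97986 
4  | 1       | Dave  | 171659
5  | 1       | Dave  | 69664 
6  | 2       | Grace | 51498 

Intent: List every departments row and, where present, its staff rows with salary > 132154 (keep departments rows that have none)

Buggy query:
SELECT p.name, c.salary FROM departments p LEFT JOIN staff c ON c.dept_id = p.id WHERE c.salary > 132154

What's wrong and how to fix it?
Bug: A WHERE condition on the right-hand table after LEFT JOIN drops unmatched parents

Fix: Put 'c.salary > 132154' in the JOIN's ON clause instead of WHERE

Corrected query:
SELECT p.name, c.salary FROM departments p LEFT JOIN staff c ON c.dept_id = p.id AND c.salary > 132154

Result:
name        | salary
------------+-------
Legal       | 171659
HR          | 133702
Marketing   | NULL  
Engineering | NULL  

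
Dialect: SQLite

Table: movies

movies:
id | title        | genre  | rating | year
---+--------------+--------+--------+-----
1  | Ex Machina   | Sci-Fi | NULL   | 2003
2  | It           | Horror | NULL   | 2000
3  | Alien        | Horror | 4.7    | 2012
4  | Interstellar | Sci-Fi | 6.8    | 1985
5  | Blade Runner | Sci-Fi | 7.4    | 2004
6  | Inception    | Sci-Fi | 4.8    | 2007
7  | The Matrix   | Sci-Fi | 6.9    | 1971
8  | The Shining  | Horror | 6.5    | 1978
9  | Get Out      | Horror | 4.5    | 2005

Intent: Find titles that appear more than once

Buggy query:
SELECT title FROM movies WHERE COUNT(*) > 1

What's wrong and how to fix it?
Bug: COUNT(*) is an aggregate and cannot be used in WHERE

Fix: Group first, then use HAVING for the count condition

Corrected query:
SELECT title FROM movies GROUP BY title HAVING COUNT(*) > 1

Result:
(no rows)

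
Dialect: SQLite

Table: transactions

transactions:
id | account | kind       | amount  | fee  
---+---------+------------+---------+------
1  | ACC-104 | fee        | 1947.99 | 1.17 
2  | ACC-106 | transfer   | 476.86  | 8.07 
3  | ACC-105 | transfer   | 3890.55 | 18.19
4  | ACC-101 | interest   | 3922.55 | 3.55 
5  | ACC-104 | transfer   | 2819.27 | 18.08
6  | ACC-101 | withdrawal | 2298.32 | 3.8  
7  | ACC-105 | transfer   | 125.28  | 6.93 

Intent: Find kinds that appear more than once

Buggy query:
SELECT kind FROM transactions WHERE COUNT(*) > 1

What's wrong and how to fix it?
Bug: COUNT(*) is an aggregate and cannot be used in WHERE

Fix: Group first, then use HAVING for the count condition

Corrected query:
SELECT kind FROM transactions GROUP BY kind HAVING COUNT(*) > 1

Result:
kind    
--------
transfer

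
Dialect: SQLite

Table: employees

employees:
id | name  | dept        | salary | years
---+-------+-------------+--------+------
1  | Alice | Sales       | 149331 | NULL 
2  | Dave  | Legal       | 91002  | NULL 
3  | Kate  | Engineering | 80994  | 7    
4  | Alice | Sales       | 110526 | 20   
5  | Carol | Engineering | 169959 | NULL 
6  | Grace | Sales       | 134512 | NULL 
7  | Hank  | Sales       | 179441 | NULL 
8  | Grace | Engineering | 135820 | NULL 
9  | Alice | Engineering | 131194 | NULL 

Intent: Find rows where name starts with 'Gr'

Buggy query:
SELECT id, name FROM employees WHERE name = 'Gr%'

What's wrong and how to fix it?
Bug: '=' compares the literal string including the % character; pattern matching needs LIKE

Fix: Use LIKE for wildcard pattern matching

Corrected query:
SELECT id, name FROM employees WHERE name LIKE 'Gr%'

Result:
id | name 
---+------
6  | Grace
8  | Grace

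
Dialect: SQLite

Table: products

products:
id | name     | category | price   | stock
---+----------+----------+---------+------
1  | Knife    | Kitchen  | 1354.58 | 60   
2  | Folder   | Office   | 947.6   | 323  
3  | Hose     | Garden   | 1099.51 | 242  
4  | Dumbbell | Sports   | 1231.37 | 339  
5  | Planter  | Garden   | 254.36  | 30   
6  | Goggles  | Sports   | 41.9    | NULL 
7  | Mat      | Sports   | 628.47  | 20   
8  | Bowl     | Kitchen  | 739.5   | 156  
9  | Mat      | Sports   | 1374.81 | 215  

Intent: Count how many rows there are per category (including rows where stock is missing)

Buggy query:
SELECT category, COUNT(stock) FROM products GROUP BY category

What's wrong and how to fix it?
Bug: COUNT(column) counts non-NULL values only; rows with NULL stock aren't counted

Fix: Use COUNT(*) to count all rows regardless of NULL

Corrected query:
SELECT category, COUNT(*) FROM products GROUP BY category

Result:
category | COUNT(*)
---------+---------
Garden   | 2       
Kitchen  | 2       
Office   | 1       
Sports   | 4       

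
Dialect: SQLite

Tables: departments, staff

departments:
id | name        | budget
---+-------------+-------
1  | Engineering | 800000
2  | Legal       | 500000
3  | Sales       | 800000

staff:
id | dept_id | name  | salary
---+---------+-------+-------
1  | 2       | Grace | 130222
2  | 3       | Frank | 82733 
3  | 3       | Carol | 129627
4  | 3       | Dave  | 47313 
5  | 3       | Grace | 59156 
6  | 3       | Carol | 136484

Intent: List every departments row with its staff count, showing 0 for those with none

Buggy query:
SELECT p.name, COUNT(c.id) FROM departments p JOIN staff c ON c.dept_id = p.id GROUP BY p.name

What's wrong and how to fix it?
Bug: INNER JOIN drops departments rows that have no matching staff rows

Fix: Use LEFT JOIN so parents without children still appear (COUNT(c.id) gives 0)

Corrected query:
SELECT p.name, COUNT(c.id) FROM departments p LEFT JOIN staff c ON c.dept_id = p.id GROUP BY p.name

Result:
name        | COUNT(c.id)
------------+------------
Engineering | 0          
Legal       | 1          
Sales       | 5          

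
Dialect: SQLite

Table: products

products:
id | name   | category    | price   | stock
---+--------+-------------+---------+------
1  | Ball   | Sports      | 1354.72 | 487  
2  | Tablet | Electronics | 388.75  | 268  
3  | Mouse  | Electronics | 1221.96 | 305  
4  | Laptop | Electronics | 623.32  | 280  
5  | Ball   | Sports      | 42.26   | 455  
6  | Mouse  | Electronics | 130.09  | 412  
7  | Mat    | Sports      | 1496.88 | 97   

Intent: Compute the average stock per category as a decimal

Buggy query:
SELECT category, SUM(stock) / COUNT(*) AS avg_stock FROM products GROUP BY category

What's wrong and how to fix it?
Bug: Both operands are integers, so '/' performs integer division and truncates

Fix: Cast one side to REAL so the division keeps the fractional part

Corrected query:
SELECT category, SUM(stock) * 1.0 / COUNT(*) AS avg_stock FROM products GROUP BY category

Result:
category    | avg_stock 
------------+-----------
Electronics | 316.25    
Sports      | 346.333333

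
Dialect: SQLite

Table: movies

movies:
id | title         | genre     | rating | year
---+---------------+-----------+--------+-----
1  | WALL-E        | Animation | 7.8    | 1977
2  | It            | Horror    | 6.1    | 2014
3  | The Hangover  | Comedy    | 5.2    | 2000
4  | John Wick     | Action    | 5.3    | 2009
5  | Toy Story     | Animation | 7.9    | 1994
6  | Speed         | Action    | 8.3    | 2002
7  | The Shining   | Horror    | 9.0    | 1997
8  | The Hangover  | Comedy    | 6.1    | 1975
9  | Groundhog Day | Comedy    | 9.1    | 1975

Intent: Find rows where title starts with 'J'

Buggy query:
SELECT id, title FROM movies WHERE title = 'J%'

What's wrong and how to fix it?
Bug: '=' compares the literal string including the % character; pattern matching needs LIKE

Fix: Use LIKE for wildcard pattern matching

Corrected query:
SELECT id, title FROM movies WHERE title LIKE 'J%'

Result:
id | title    
---+----------
4  | John Wick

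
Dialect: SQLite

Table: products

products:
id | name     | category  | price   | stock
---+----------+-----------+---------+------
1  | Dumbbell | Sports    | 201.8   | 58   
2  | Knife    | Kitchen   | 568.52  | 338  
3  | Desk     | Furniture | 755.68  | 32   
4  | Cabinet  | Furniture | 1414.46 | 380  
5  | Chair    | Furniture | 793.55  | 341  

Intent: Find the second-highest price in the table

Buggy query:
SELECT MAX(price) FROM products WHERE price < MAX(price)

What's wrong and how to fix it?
Bug: MAX(price) on the right of the comparison is an aggregate-in-WHERE error

Fix: Put the inner MAX in a scalar subquery

Corrected query:
SELECT MAX(price) FROM products WHERE price < (SELECT MAX(price) FROM products)

Result:
MAX(price)
----------
793.55    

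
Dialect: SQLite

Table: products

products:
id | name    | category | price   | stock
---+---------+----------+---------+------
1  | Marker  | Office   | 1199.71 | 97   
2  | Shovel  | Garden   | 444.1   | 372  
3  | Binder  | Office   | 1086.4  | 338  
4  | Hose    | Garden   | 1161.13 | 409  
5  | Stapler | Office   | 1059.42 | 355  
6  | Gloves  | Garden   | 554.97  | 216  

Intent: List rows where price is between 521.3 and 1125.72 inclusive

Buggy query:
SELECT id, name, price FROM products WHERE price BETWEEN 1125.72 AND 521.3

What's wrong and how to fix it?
Bug: BETWEEN expects the lower bound first; with 1125.72 AND 521.3 the range is empty

Fix: Swap the bounds so the smaller value comes first

Corrected query:
SELECT id, name, price FROM products WHERE price BETWEEN 521.3 AND 1125.72

Result:
id | name    | price  
---+---------+--------
3  | Binder  | 1086.4 
5  | Stapler | 1059.42
6  | Gloves  | 554.97 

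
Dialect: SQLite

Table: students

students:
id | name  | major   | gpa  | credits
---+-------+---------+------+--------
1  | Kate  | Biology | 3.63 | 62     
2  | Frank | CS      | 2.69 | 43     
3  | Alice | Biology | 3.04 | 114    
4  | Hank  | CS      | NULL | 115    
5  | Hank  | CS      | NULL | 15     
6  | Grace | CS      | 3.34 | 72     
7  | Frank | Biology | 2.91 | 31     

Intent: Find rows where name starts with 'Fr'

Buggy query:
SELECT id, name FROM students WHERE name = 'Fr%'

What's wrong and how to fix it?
Bug: Wildcards only work with LIKE; '=' treats '%' as a literal character

Fix: Use LIKE for wildcard pattern matching

Corrected query:
SELECT id, name FROM students WHERE name LIKE 'Fr%'

Result:
id | name 
---+------
2  | Frank
7  | Frank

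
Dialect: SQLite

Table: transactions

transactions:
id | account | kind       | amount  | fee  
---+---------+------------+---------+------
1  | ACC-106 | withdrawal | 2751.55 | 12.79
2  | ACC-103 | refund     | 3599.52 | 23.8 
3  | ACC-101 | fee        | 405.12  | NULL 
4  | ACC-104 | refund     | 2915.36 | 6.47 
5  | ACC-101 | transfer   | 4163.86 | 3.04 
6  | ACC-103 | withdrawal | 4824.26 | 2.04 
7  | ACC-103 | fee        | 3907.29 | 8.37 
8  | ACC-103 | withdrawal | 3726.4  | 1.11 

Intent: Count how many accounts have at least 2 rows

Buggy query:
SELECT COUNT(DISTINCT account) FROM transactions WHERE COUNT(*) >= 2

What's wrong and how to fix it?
Bug: WHERE filters individual rows, not groups, so a group-level COUNT is invalid there

Fix: Group first with HAVING COUNT(*) >= 2, then COUNT the resulting groups

Corrected query:
SELECT COUNT(*) FROM (SELECT account FROM transactions GROUP BY account HAVING COUNT(*) >= 2)

Result:
COUNT(*)
--------
2       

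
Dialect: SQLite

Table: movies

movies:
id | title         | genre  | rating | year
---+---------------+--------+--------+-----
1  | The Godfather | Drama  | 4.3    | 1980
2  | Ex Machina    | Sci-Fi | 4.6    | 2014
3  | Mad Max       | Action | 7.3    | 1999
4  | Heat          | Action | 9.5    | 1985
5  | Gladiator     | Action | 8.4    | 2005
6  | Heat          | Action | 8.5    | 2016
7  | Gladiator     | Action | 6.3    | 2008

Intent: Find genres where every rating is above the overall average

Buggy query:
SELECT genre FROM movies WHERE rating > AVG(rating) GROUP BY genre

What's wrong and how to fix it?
Bug: AVG() is an aggregate; it can't sit directly in WHERE

Fix: Compute the overall average in a scalar subquery and compare each group's MIN against it in HAVING

Corrected query:
SELECT genre FROM movies GROUP BY genre HAVING MIN(rating) > (SELECT AVG(rating) FROM movies)

Result:
(no rows)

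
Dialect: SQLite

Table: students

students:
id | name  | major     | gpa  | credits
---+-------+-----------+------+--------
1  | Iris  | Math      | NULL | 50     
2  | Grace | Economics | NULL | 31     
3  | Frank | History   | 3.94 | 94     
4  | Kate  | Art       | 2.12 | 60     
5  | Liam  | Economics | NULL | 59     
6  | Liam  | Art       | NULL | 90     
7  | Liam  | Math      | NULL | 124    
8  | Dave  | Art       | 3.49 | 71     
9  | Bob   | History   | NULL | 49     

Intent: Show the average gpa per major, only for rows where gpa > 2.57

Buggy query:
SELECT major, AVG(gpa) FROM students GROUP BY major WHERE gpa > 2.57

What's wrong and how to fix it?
Bug: Row-level WHERE must come before GROUP BY in the clause order

Fix: Move the WHERE clause before GROUP BY

Corrected query:
SELECT major, AVG(gpa) FROM students WHERE gpa > 2.57 GROUP BY major

Result:
major   | AVG(gpa)
--------+---------
Art     | 3.49    
History | 3.94    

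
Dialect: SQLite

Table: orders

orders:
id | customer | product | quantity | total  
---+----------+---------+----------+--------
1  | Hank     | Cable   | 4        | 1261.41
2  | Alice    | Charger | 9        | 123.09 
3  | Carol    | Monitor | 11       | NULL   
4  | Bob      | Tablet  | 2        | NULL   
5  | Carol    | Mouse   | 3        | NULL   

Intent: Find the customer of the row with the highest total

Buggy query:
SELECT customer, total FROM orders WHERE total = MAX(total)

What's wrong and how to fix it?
Bug: MAX(total) is an aggregate and cannot be used directly in WHERE

Fix: Wrap MAX in a scalar subquery so WHERE compares against a single value

Corrected query:
SELECT customer, total FROM orders WHERE total = (SELECT MAX(total) FROM orders)

Result:
customer | total  
---------+--------
Hank     | 1261.41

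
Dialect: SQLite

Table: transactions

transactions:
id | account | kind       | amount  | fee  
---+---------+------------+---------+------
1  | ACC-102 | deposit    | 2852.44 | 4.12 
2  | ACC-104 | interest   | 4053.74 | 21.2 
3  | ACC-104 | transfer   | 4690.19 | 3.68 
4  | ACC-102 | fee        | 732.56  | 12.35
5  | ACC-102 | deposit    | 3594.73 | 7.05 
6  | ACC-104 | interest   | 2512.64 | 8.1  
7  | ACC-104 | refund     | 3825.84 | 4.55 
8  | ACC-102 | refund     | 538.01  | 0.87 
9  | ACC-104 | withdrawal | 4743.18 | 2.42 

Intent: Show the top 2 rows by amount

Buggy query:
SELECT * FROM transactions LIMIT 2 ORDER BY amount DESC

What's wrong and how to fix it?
Bug: ORDER BY cannot follow LIMIT; LIMIT is the final clause

Fix: Sort with ORDER BY, then apply LIMIT

Corrected query:
SELECT * FROM transactions ORDER BY amount DESC LIMIT 2

Result:
id | account | kind       | amount  | fee 
---+---------+------------+---------+-----
9  | ACC-104 | withdrawal | 4743.18 | 2.42
3  | ACC-104 | transfer   | 4690.19 | 3.68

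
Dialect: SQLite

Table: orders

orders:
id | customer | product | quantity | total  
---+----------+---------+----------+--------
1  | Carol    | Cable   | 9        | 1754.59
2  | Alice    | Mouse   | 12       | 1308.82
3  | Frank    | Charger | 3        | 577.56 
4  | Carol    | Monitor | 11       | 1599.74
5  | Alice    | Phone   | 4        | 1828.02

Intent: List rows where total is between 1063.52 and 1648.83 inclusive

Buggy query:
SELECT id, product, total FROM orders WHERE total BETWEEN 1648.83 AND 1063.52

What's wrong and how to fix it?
Bug: BETWEEN expects the lower bound first; with 1648.83 AND 1063.52 the range is empty

Fix: Write BETWEEN 1063.52 AND 1648.83

Corrected query:
SELECT id, product, total FROM orders WHERE total BETWEEN 1063.52 AND 1648.83

Result:
id | product | total  
---+---------+--------
2  | Mouse   | 1308.82
4  | Monitor | 1599.74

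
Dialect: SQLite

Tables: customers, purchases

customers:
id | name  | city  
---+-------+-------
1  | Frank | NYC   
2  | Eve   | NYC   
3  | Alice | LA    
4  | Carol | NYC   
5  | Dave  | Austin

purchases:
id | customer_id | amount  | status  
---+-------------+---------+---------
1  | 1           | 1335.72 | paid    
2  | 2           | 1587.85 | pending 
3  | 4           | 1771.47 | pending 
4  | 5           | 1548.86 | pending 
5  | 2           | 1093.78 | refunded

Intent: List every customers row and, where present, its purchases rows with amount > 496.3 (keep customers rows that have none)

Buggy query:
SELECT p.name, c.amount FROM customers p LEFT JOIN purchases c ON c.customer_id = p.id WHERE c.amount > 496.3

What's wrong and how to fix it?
Bug: Filtering c.amount in WHERE discards the NULL rows produced by LEFT JOIN, turning it into an inner join

Fix: Put 'c.amount > 496.3' in the JOIN's ON clause instead of WHERE

Corrected query:
SELECT p.name, c.amount FROM customers p LEFT JOIN purchases c ON c.customer_id = p.id AND c.amount > 496.3

Result:
name  | amount 
------+--------
Frank | 1335.72
Eve   | 1093.78
Eve   | 1587.85
Alice | NULL   
Carol | 1771.47
Dave  | 1548.86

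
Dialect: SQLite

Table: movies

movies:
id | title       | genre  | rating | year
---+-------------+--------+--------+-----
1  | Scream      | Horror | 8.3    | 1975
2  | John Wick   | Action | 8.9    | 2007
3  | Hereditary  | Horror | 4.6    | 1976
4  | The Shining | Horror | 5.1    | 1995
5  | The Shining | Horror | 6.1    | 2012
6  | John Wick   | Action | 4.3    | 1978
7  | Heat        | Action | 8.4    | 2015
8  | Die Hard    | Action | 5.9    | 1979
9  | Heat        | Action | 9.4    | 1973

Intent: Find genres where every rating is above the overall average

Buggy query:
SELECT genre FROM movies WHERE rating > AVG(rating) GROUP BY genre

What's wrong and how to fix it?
Bug: AVG() is an aggregate; it can't sit directly in WHERE

Fix: Compute the overall average in a scalar subquery and compare each group's MIN against it in HAVING

Corrected query:
SELECT genre FROM movies GROUP BY genre HAVING MIN(rating) > (SELECT AVG(rating) FROM movies)

Result:
(no rows)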